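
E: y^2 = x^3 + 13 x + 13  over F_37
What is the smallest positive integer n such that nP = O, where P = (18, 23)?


Compute successive multiples of P until we hit O:
  1P = (18, 23)
  2P = (29, 27)
  3P = (36, 31)
  4P = (17, 35)
  5P = (35, 33)
  6P = (12, 11)
  7P = (11, 28)
  8P = (7, 22)
  ... (continuing to 21P)
  21P = O

ord(P) = 21


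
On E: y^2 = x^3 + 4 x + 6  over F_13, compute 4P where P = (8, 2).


k = 4 = 100_2 (binary, LSB first: 001)
Double-and-add from P = (8, 2):
  bit 0 = 0: acc unchanged = O
  bit 1 = 0: acc unchanged = O
  bit 2 = 1: acc = O + (11, 4) = (11, 4)

4P = (11, 4)


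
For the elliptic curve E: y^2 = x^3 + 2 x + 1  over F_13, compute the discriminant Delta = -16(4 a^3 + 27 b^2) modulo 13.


4 a^3 + 27 b^2 = 4*2^3 + 27*1^2 = 32 + 27 = 59
Delta = -16 * (59) = -944
Delta mod 13 = 5

Delta = 5 (mod 13)


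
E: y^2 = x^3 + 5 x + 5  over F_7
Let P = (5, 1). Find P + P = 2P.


Doubling: s = (3 x1^2 + a) / (2 y1)
s = (3*5^2 + 5) / (2*1) mod 7 = 5
x3 = s^2 - 2 x1 mod 7 = 5^2 - 2*5 = 1
y3 = s (x1 - x3) - y1 mod 7 = 5 * (5 - 1) - 1 = 5

2P = (1, 5)


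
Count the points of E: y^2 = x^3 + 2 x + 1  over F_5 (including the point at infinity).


For each x in F_5, count y with y^2 = x^3 + 2 x + 1 mod 5:
  x = 0: RHS = 1, y in [1, 4]  -> 2 point(s)
  x = 1: RHS = 4, y in [2, 3]  -> 2 point(s)
  x = 3: RHS = 4, y in [2, 3]  -> 2 point(s)
Affine points: 6. Add the point at infinity: total = 7.

#E(F_5) = 7


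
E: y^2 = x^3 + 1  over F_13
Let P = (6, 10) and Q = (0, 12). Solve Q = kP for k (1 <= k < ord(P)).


Enumerate multiples of P until we hit Q = (0, 12):
  1P = (6, 10)
  2P = (0, 12)
Match found at i = 2.

k = 2


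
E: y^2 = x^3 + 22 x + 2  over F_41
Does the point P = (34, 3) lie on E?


Check whether y^2 = x^3 + 22 x + 2 (mod 41) for (x, y) = (34, 3).
LHS: y^2 = 3^2 mod 41 = 9
RHS: x^3 + 22 x + 2 = 34^3 + 22*34 + 2 mod 41 = 38
LHS != RHS

No, not on the curve


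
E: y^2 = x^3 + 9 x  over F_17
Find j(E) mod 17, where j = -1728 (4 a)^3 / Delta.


Delta = -16(4 a^3 + 27 b^2) mod 17 = 9
-1728 * (4 a)^3 = -1728 * (4*9)^3 mod 17 = 14
j = 14 * 9^(-1) mod 17 = 11

j = 11 (mod 17)


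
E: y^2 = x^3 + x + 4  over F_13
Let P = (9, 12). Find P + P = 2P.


Doubling: s = (3 x1^2 + a) / (2 y1)
s = (3*9^2 + 1) / (2*12) mod 13 = 8
x3 = s^2 - 2 x1 mod 13 = 8^2 - 2*9 = 7
y3 = s (x1 - x3) - y1 mod 13 = 8 * (9 - 7) - 12 = 4

2P = (7, 4)


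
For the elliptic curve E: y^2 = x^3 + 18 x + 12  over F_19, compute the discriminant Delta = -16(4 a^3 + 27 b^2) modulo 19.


4 a^3 + 27 b^2 = 4*18^3 + 27*12^2 = 23328 + 3888 = 27216
Delta = -16 * (27216) = -435456
Delta mod 19 = 5

Delta = 5 (mod 19)


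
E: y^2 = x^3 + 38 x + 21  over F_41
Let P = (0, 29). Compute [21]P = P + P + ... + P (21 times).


k = 21 = 10101_2 (binary, LSB first: 10101)
Double-and-add from P = (0, 29):
  bit 0 = 1: acc = O + (0, 29) = (0, 29)
  bit 1 = 0: acc unchanged = (0, 29)
  bit 2 = 1: acc = (0, 29) + (22, 5) = (29, 25)
  bit 3 = 0: acc unchanged = (29, 25)
  bit 4 = 1: acc = (29, 25) + (5, 7) = (5, 34)

21P = (5, 34)


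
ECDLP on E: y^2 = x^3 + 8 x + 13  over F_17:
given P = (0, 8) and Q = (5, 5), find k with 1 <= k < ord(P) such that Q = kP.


Enumerate multiples of P until we hit Q = (5, 5):
  1P = (0, 8)
  2P = (13, 11)
  3P = (12, 1)
  4P = (9, 10)
  5P = (7, 15)
  6P = (11, 15)
  7P = (5, 12)
  8P = (14, 8)
  9P = (3, 9)
  10P = (16, 15)
  11P = (16, 2)
  12P = (3, 8)
  13P = (14, 9)
  14P = (5, 5)
Match found at i = 14.

k = 14


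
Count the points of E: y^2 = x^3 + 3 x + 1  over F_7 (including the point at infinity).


For each x in F_7, count y with y^2 = x^3 + 3 x + 1 mod 7:
  x = 0: RHS = 1, y in [1, 6]  -> 2 point(s)
  x = 2: RHS = 1, y in [1, 6]  -> 2 point(s)
  x = 3: RHS = 2, y in [3, 4]  -> 2 point(s)
  x = 4: RHS = 0, y in [0]  -> 1 point(s)
  x = 5: RHS = 1, y in [1, 6]  -> 2 point(s)
  x = 6: RHS = 4, y in [2, 5]  -> 2 point(s)
Affine points: 11. Add the point at infinity: total = 12.

#E(F_7) = 12


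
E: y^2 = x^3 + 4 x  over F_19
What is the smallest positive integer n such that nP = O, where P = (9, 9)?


Compute successive multiples of P until we hit O:
  1P = (9, 9)
  2P = (1, 10)
  3P = (1, 9)
  4P = (9, 10)
  5P = O

ord(P) = 5


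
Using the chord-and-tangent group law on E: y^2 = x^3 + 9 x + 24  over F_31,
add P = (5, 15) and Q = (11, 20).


P != Q, so use the chord formula.
s = (y2 - y1) / (x2 - x1) = (5) / (6) mod 31 = 6
x3 = s^2 - x1 - x2 mod 31 = 6^2 - 5 - 11 = 20
y3 = s (x1 - x3) - y1 mod 31 = 6 * (5 - 20) - 15 = 19

P + Q = (20, 19)


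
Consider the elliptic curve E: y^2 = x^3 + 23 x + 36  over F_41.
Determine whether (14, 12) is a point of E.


Check whether y^2 = x^3 + 23 x + 36 (mod 41) for (x, y) = (14, 12).
LHS: y^2 = 12^2 mod 41 = 21
RHS: x^3 + 23 x + 36 = 14^3 + 23*14 + 36 mod 41 = 27
LHS != RHS

No, not on the curve


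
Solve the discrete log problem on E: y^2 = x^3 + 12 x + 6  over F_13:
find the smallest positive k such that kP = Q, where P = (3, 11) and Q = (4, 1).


Enumerate multiples of P until we hit Q = (4, 1):
  1P = (3, 11)
  2P = (7, 2)
  3P = (4, 1)
Match found at i = 3.

k = 3


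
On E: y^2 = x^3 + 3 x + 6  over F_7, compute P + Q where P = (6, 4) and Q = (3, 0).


P != Q, so use the chord formula.
s = (y2 - y1) / (x2 - x1) = (3) / (4) mod 7 = 6
x3 = s^2 - x1 - x2 mod 7 = 6^2 - 6 - 3 = 6
y3 = s (x1 - x3) - y1 mod 7 = 6 * (6 - 6) - 4 = 3

P + Q = (6, 3)


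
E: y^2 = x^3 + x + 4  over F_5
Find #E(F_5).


For each x in F_5, count y with y^2 = x^3 + 1 x + 4 mod 5:
  x = 0: RHS = 4, y in [2, 3]  -> 2 point(s)
  x = 1: RHS = 1, y in [1, 4]  -> 2 point(s)
  x = 2: RHS = 4, y in [2, 3]  -> 2 point(s)
  x = 3: RHS = 4, y in [2, 3]  -> 2 point(s)
Affine points: 8. Add the point at infinity: total = 9.

#E(F_5) = 9


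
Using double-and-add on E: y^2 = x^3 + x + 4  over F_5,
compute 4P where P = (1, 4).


k = 4 = 100_2 (binary, LSB first: 001)
Double-and-add from P = (1, 4):
  bit 0 = 0: acc unchanged = O
  bit 1 = 0: acc unchanged = O
  bit 2 = 1: acc = O + (0, 3) = (0, 3)

4P = (0, 3)


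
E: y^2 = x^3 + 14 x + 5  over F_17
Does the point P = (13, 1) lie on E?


Check whether y^2 = x^3 + 14 x + 5 (mod 17) for (x, y) = (13, 1).
LHS: y^2 = 1^2 mod 17 = 1
RHS: x^3 + 14 x + 5 = 13^3 + 14*13 + 5 mod 17 = 4
LHS != RHS

No, not on the curve


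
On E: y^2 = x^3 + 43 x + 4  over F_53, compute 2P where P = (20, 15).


Doubling: s = (3 x1^2 + a) / (2 y1)
s = (3*20^2 + 43) / (2*15) mod 53 = 22
x3 = s^2 - 2 x1 mod 53 = 22^2 - 2*20 = 20
y3 = s (x1 - x3) - y1 mod 53 = 22 * (20 - 20) - 15 = 38

2P = (20, 38)


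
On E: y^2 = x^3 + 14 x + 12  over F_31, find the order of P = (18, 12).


Compute successive multiples of P until we hit O:
  1P = (18, 12)
  2P = (28, 6)
  3P = (30, 20)
  4P = (11, 3)
  5P = (22, 5)
  6P = (27, 27)
  7P = (6, 8)
  8P = (14, 10)
  ... (continuing to 41P)
  41P = O

ord(P) = 41


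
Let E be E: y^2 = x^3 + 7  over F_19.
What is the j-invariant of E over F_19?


Delta = -16(4 a^3 + 27 b^2) mod 19 = 17
-1728 * (4 a)^3 = -1728 * (4*0)^3 mod 19 = 0
j = 0 * 17^(-1) mod 19 = 0

j = 0 (mod 19)


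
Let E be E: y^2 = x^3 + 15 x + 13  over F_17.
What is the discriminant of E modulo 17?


4 a^3 + 27 b^2 = 4*15^3 + 27*13^2 = 13500 + 4563 = 18063
Delta = -16 * (18063) = -289008
Delta mod 17 = 9

Delta = 9 (mod 17)


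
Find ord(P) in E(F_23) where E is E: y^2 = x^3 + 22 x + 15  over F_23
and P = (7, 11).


Compute successive multiples of P until we hit O:
  1P = (7, 11)
  2P = (4, 11)
  3P = (12, 12)
  4P = (16, 1)
  5P = (16, 22)
  6P = (12, 11)
  7P = (4, 12)
  8P = (7, 12)
  ... (continuing to 9P)
  9P = O

ord(P) = 9


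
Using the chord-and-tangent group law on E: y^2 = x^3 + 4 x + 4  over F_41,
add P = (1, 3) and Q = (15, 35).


P != Q, so use the chord formula.
s = (y2 - y1) / (x2 - x1) = (32) / (14) mod 41 = 14
x3 = s^2 - x1 - x2 mod 41 = 14^2 - 1 - 15 = 16
y3 = s (x1 - x3) - y1 mod 41 = 14 * (1 - 16) - 3 = 33

P + Q = (16, 33)


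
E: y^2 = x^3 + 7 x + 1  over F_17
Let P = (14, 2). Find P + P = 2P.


Doubling: s = (3 x1^2 + a) / (2 y1)
s = (3*14^2 + 7) / (2*2) mod 17 = 0
x3 = s^2 - 2 x1 mod 17 = 0^2 - 2*14 = 6
y3 = s (x1 - x3) - y1 mod 17 = 0 * (14 - 6) - 2 = 15

2P = (6, 15)


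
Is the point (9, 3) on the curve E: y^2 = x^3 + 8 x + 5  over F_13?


Check whether y^2 = x^3 + 8 x + 5 (mod 13) for (x, y) = (9, 3).
LHS: y^2 = 3^2 mod 13 = 9
RHS: x^3 + 8 x + 5 = 9^3 + 8*9 + 5 mod 13 = 0
LHS != RHS

No, not on the curve


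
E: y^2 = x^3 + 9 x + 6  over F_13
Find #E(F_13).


For each x in F_13, count y with y^2 = x^3 + 9 x + 6 mod 13:
  x = 1: RHS = 3, y in [4, 9]  -> 2 point(s)
  x = 6: RHS = 3, y in [4, 9]  -> 2 point(s)
  x = 7: RHS = 9, y in [3, 10]  -> 2 point(s)
  x = 9: RHS = 10, y in [6, 7]  -> 2 point(s)
  x = 10: RHS = 4, y in [2, 11]  -> 2 point(s)
  x = 12: RHS = 9, y in [3, 10]  -> 2 point(s)
Affine points: 12. Add the point at infinity: total = 13.

#E(F_13) = 13


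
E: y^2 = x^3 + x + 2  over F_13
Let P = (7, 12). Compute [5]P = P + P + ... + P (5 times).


k = 5 = 101_2 (binary, LSB first: 101)
Double-and-add from P = (7, 12):
  bit 0 = 1: acc = O + (7, 12) = (7, 12)
  bit 1 = 0: acc unchanged = (7, 12)
  bit 2 = 1: acc = (7, 12) + (9, 5) = (6, 4)

5P = (6, 4)


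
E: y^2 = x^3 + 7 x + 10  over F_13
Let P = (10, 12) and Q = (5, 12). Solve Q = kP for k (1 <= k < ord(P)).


Enumerate multiples of P until we hit Q = (5, 12):
  1P = (10, 12)
  2P = (9, 10)
  3P = (11, 12)
  4P = (5, 1)
  5P = (7, 5)
  6P = (0, 7)
  7P = (0, 6)
  8P = (7, 8)
  9P = (5, 12)
Match found at i = 9.

k = 9


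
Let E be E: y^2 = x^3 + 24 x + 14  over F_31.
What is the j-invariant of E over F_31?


Delta = -16(4 a^3 + 27 b^2) mod 31 = 24
-1728 * (4 a)^3 = -1728 * (4*24)^3 mod 31 = 30
j = 30 * 24^(-1) mod 31 = 9

j = 9 (mod 31)


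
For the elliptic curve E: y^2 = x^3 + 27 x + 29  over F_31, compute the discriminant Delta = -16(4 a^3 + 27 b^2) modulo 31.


4 a^3 + 27 b^2 = 4*27^3 + 27*29^2 = 78732 + 22707 = 101439
Delta = -16 * (101439) = -1623024
Delta mod 31 = 12

Delta = 12 (mod 31)


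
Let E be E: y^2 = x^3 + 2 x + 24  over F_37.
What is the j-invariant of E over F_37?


Delta = -16(4 a^3 + 27 b^2) mod 37 = 36
-1728 * (4 a)^3 = -1728 * (4*2)^3 mod 37 = 8
j = 8 * 36^(-1) mod 37 = 29

j = 29 (mod 37)


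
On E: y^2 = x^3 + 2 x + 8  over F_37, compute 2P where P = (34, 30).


Doubling: s = (3 x1^2 + a) / (2 y1)
s = (3*34^2 + 2) / (2*30) mod 37 = 27
x3 = s^2 - 2 x1 mod 37 = 27^2 - 2*34 = 32
y3 = s (x1 - x3) - y1 mod 37 = 27 * (34 - 32) - 30 = 24

2P = (32, 24)


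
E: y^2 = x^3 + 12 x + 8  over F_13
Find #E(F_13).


For each x in F_13, count y with y^2 = x^3 + 12 x + 8 mod 13:
  x = 2: RHS = 1, y in [1, 12]  -> 2 point(s)
  x = 4: RHS = 3, y in [4, 9]  -> 2 point(s)
  x = 6: RHS = 10, y in [6, 7]  -> 2 point(s)
  x = 9: RHS = 0, y in [0]  -> 1 point(s)
  x = 10: RHS = 10, y in [6, 7]  -> 2 point(s)
Affine points: 9. Add the point at infinity: total = 10.

#E(F_13) = 10


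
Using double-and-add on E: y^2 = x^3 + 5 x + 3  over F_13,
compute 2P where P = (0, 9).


k = 2 = 10_2 (binary, LSB first: 01)
Double-and-add from P = (0, 9):
  bit 0 = 0: acc unchanged = O
  bit 1 = 1: acc = O + (1, 3) = (1, 3)

2P = (1, 3)


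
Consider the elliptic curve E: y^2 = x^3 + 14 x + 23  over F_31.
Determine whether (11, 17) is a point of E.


Check whether y^2 = x^3 + 14 x + 23 (mod 31) for (x, y) = (11, 17).
LHS: y^2 = 17^2 mod 31 = 10
RHS: x^3 + 14 x + 23 = 11^3 + 14*11 + 23 mod 31 = 20
LHS != RHS

No, not on the curve


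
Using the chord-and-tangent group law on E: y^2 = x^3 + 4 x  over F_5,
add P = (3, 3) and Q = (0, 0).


P != Q, so use the chord formula.
s = (y2 - y1) / (x2 - x1) = (2) / (2) mod 5 = 1
x3 = s^2 - x1 - x2 mod 5 = 1^2 - 3 - 0 = 3
y3 = s (x1 - x3) - y1 mod 5 = 1 * (3 - 3) - 3 = 2

P + Q = (3, 2)


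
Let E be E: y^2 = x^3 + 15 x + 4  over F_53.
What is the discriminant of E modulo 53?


4 a^3 + 27 b^2 = 4*15^3 + 27*4^2 = 13500 + 432 = 13932
Delta = -16 * (13932) = -222912
Delta mod 53 = 6

Delta = 6 (mod 53)


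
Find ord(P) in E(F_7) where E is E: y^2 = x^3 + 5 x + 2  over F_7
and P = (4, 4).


Compute successive multiples of P until we hit O:
  1P = (4, 4)
  2P = (1, 1)
  3P = (3, 4)
  4P = (0, 3)
  5P = (0, 4)
  6P = (3, 3)
  7P = (1, 6)
  8P = (4, 3)
  ... (continuing to 9P)
  9P = O

ord(P) = 9


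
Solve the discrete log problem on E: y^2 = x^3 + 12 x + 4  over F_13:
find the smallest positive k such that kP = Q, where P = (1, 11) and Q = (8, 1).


Enumerate multiples of P until we hit Q = (8, 1):
  1P = (1, 11)
  2P = (8, 12)
  3P = (8, 1)
Match found at i = 3.

k = 3


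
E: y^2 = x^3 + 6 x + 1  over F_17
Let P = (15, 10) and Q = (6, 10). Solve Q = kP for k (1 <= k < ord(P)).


Enumerate multiples of P until we hit Q = (6, 10):
  1P = (15, 10)
  2P = (6, 10)
Match found at i = 2.

k = 2


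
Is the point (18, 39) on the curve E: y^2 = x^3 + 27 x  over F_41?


Check whether y^2 = x^3 + 27 x + 0 (mod 41) for (x, y) = (18, 39).
LHS: y^2 = 39^2 mod 41 = 4
RHS: x^3 + 27 x + 0 = 18^3 + 27*18 + 0 mod 41 = 4
LHS = RHS

Yes, on the curve


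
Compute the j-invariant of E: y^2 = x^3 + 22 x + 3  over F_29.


Delta = -16(4 a^3 + 27 b^2) mod 29 = 26
-1728 * (4 a)^3 = -1728 * (4*22)^3 mod 29 = 12
j = 12 * 26^(-1) mod 29 = 25

j = 25 (mod 29)


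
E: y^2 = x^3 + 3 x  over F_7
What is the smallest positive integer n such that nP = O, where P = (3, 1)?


Compute successive multiples of P until we hit O:
  1P = (3, 1)
  2P = (2, 0)
  3P = (3, 6)
  4P = O

ord(P) = 4


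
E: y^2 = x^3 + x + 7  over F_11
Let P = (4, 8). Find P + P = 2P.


Doubling: s = (3 x1^2 + a) / (2 y1)
s = (3*4^2 + 1) / (2*8) mod 11 = 1
x3 = s^2 - 2 x1 mod 11 = 1^2 - 2*4 = 4
y3 = s (x1 - x3) - y1 mod 11 = 1 * (4 - 4) - 8 = 3

2P = (4, 3)


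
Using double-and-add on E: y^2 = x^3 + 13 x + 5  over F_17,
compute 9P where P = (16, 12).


k = 9 = 1001_2 (binary, LSB first: 1001)
Double-and-add from P = (16, 12):
  bit 0 = 1: acc = O + (16, 12) = (16, 12)
  bit 1 = 0: acc unchanged = (16, 12)
  bit 2 = 0: acc unchanged = (16, 12)
  bit 3 = 1: acc = (16, 12) + (9, 1) = (8, 3)

9P = (8, 3)


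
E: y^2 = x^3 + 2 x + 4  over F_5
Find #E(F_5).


For each x in F_5, count y with y^2 = x^3 + 2 x + 4 mod 5:
  x = 0: RHS = 4, y in [2, 3]  -> 2 point(s)
  x = 2: RHS = 1, y in [1, 4]  -> 2 point(s)
  x = 4: RHS = 1, y in [1, 4]  -> 2 point(s)
Affine points: 6. Add the point at infinity: total = 7.

#E(F_5) = 7


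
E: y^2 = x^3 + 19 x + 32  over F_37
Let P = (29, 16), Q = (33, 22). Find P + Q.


P != Q, so use the chord formula.
s = (y2 - y1) / (x2 - x1) = (6) / (4) mod 37 = 20
x3 = s^2 - x1 - x2 mod 37 = 20^2 - 29 - 33 = 5
y3 = s (x1 - x3) - y1 mod 37 = 20 * (29 - 5) - 16 = 20

P + Q = (5, 20)


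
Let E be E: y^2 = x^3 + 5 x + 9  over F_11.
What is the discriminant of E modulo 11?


4 a^3 + 27 b^2 = 4*5^3 + 27*9^2 = 500 + 2187 = 2687
Delta = -16 * (2687) = -42992
Delta mod 11 = 7

Delta = 7 (mod 11)


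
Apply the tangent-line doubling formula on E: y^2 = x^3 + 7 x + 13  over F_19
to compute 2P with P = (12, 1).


Doubling: s = (3 x1^2 + a) / (2 y1)
s = (3*12^2 + 7) / (2*1) mod 19 = 1
x3 = s^2 - 2 x1 mod 19 = 1^2 - 2*12 = 15
y3 = s (x1 - x3) - y1 mod 19 = 1 * (12 - 15) - 1 = 15

2P = (15, 15)


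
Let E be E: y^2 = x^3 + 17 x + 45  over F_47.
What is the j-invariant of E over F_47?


Delta = -16(4 a^3 + 27 b^2) mod 47 = 9
-1728 * (4 a)^3 = -1728 * (4*17)^3 mod 47 = 22
j = 22 * 9^(-1) mod 47 = 39

j = 39 (mod 47)


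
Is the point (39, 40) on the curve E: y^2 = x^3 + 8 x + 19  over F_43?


Check whether y^2 = x^3 + 8 x + 19 (mod 43) for (x, y) = (39, 40).
LHS: y^2 = 40^2 mod 43 = 9
RHS: x^3 + 8 x + 19 = 39^3 + 8*39 + 19 mod 43 = 9
LHS = RHS

Yes, on the curve


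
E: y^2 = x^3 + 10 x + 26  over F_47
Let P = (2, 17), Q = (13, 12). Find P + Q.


P != Q, so use the chord formula.
s = (y2 - y1) / (x2 - x1) = (42) / (11) mod 47 = 38
x3 = s^2 - x1 - x2 mod 47 = 38^2 - 2 - 13 = 19
y3 = s (x1 - x3) - y1 mod 47 = 38 * (2 - 19) - 17 = 42

P + Q = (19, 42)


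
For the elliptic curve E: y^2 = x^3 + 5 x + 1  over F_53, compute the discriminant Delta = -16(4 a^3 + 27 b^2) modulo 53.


4 a^3 + 27 b^2 = 4*5^3 + 27*1^2 = 500 + 27 = 527
Delta = -16 * (527) = -8432
Delta mod 53 = 48

Delta = 48 (mod 53)


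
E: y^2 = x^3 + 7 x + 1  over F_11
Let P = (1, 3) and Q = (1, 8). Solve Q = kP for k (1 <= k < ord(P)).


Enumerate multiples of P until we hit Q = (1, 8):
  1P = (1, 3)
  2P = (2, 10)
  3P = (2, 1)
  4P = (1, 8)
Match found at i = 4.

k = 4


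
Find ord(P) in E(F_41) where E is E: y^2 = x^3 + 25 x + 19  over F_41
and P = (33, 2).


Compute successive multiples of P until we hit O:
  1P = (33, 2)
  2P = (25, 22)
  3P = (20, 27)
  4P = (31, 32)
  5P = (38, 32)
  6P = (6, 37)
  7P = (39, 24)
  8P = (28, 30)
  ... (continuing to 20P)
  20P = O

ord(P) = 20


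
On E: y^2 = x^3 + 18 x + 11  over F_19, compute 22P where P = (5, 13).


k = 22 = 10110_2 (binary, LSB first: 01101)
Double-and-add from P = (5, 13):
  bit 0 = 0: acc unchanged = O
  bit 1 = 1: acc = O + (18, 7) = (18, 7)
  bit 2 = 1: acc = (18, 7) + (9, 16) = (12, 6)
  bit 3 = 0: acc unchanged = (12, 6)
  bit 4 = 1: acc = (12, 6) + (11, 1) = (2, 6)

22P = (2, 6)


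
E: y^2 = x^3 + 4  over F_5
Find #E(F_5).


For each x in F_5, count y with y^2 = x^3 + 0 x + 4 mod 5:
  x = 0: RHS = 4, y in [2, 3]  -> 2 point(s)
  x = 1: RHS = 0, y in [0]  -> 1 point(s)
  x = 3: RHS = 1, y in [1, 4]  -> 2 point(s)
Affine points: 5. Add the point at infinity: total = 6.

#E(F_5) = 6


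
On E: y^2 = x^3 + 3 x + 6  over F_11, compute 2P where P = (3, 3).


Doubling: s = (3 x1^2 + a) / (2 y1)
s = (3*3^2 + 3) / (2*3) mod 11 = 5
x3 = s^2 - 2 x1 mod 11 = 5^2 - 2*3 = 8
y3 = s (x1 - x3) - y1 mod 11 = 5 * (3 - 8) - 3 = 5

2P = (8, 5)


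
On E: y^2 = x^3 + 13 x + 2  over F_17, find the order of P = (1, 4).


Compute successive multiples of P until we hit O:
  1P = (1, 4)
  2P = (2, 11)
  3P = (12, 4)
  4P = (4, 13)
  5P = (4, 4)
  6P = (12, 13)
  7P = (2, 6)
  8P = (1, 13)
  ... (continuing to 9P)
  9P = O

ord(P) = 9


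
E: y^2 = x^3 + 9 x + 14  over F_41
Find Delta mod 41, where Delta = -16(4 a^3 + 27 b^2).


4 a^3 + 27 b^2 = 4*9^3 + 27*14^2 = 2916 + 5292 = 8208
Delta = -16 * (8208) = -131328
Delta mod 41 = 36

Delta = 36 (mod 41)


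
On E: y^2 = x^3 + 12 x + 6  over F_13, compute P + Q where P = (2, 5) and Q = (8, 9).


P != Q, so use the chord formula.
s = (y2 - y1) / (x2 - x1) = (4) / (6) mod 13 = 5
x3 = s^2 - x1 - x2 mod 13 = 5^2 - 2 - 8 = 2
y3 = s (x1 - x3) - y1 mod 13 = 5 * (2 - 2) - 5 = 8

P + Q = (2, 8)


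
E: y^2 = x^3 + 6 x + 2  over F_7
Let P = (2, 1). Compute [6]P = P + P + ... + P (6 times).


k = 6 = 110_2 (binary, LSB first: 011)
Double-and-add from P = (2, 1):
  bit 0 = 0: acc unchanged = O
  bit 1 = 1: acc = O + (0, 3) = (0, 3)
  bit 2 = 1: acc = (0, 3) + (1, 3) = (6, 4)

6P = (6, 4)


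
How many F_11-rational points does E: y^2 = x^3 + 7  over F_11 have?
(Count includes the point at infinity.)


For each x in F_11, count y with y^2 = x^3 + 0 x + 7 mod 11:
  x = 2: RHS = 4, y in [2, 9]  -> 2 point(s)
  x = 3: RHS = 1, y in [1, 10]  -> 2 point(s)
  x = 4: RHS = 5, y in [4, 7]  -> 2 point(s)
  x = 5: RHS = 0, y in [0]  -> 1 point(s)
  x = 6: RHS = 3, y in [5, 6]  -> 2 point(s)
  x = 7: RHS = 9, y in [3, 8]  -> 2 point(s)
Affine points: 11. Add the point at infinity: total = 12.

#E(F_11) = 12


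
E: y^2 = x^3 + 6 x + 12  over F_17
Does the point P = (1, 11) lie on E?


Check whether y^2 = x^3 + 6 x + 12 (mod 17) for (x, y) = (1, 11).
LHS: y^2 = 11^2 mod 17 = 2
RHS: x^3 + 6 x + 12 = 1^3 + 6*1 + 12 mod 17 = 2
LHS = RHS

Yes, on the curve


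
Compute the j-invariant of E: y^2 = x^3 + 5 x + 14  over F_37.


Delta = -16(4 a^3 + 27 b^2) mod 37 = 13
-1728 * (4 a)^3 = -1728 * (4*5)^3 mod 37 = 14
j = 14 * 13^(-1) mod 37 = 21

j = 21 (mod 37)


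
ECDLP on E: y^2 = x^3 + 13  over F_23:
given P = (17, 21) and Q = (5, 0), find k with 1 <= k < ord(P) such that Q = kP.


Enumerate multiples of P until we hit Q = (5, 0):
  1P = (17, 21)
  2P = (5, 0)
Match found at i = 2.

k = 2


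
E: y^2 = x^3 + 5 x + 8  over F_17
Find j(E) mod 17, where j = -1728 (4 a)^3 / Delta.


Delta = -16(4 a^3 + 27 b^2) mod 17 = 1
-1728 * (4 a)^3 = -1728 * (4*5)^3 mod 17 = 9
j = 9 * 1^(-1) mod 17 = 9

j = 9 (mod 17)


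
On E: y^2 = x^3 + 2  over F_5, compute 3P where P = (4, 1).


k = 3 = 11_2 (binary, LSB first: 11)
Double-and-add from P = (4, 1):
  bit 0 = 1: acc = O + (4, 1) = (4, 1)
  bit 1 = 1: acc = (4, 1) + (3, 3) = (2, 0)

3P = (2, 0)


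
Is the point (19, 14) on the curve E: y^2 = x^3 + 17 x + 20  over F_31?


Check whether y^2 = x^3 + 17 x + 20 (mod 31) for (x, y) = (19, 14).
LHS: y^2 = 14^2 mod 31 = 10
RHS: x^3 + 17 x + 20 = 19^3 + 17*19 + 20 mod 31 = 10
LHS = RHS

Yes, on the curve


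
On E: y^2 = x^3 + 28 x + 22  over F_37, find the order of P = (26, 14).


Compute successive multiples of P until we hit O:
  1P = (26, 14)
  2P = (11, 25)
  3P = (28, 22)
  4P = (36, 20)
  5P = (2, 30)
  6P = (30, 1)
  7P = (17, 3)
  8P = (6, 31)
  ... (continuing to 17P)
  17P = O

ord(P) = 17


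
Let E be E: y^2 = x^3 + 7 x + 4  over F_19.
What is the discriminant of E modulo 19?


4 a^3 + 27 b^2 = 4*7^3 + 27*4^2 = 1372 + 432 = 1804
Delta = -16 * (1804) = -28864
Delta mod 19 = 16

Delta = 16 (mod 19)


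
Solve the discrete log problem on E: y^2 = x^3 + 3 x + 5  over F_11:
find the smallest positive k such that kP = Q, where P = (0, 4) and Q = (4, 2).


Enumerate multiples of P until we hit Q = (4, 2):
  1P = (0, 4)
  2P = (1, 8)
  3P = (4, 2)
Match found at i = 3.

k = 3


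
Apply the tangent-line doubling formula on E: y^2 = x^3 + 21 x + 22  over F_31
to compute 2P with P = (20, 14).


Doubling: s = (3 x1^2 + a) / (2 y1)
s = (3*20^2 + 21) / (2*14) mod 31 = 27
x3 = s^2 - 2 x1 mod 31 = 27^2 - 2*20 = 7
y3 = s (x1 - x3) - y1 mod 31 = 27 * (20 - 7) - 14 = 27

2P = (7, 27)


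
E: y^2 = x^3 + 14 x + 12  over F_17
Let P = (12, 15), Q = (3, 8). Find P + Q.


P != Q, so use the chord formula.
s = (y2 - y1) / (x2 - x1) = (10) / (8) mod 17 = 14
x3 = s^2 - x1 - x2 mod 17 = 14^2 - 12 - 3 = 11
y3 = s (x1 - x3) - y1 mod 17 = 14 * (12 - 11) - 15 = 16

P + Q = (11, 16)


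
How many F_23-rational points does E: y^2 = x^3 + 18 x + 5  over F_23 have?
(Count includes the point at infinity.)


For each x in F_23, count y with y^2 = x^3 + 18 x + 5 mod 23:
  x = 1: RHS = 1, y in [1, 22]  -> 2 point(s)
  x = 2: RHS = 3, y in [7, 16]  -> 2 point(s)
  x = 4: RHS = 3, y in [7, 16]  -> 2 point(s)
  x = 5: RHS = 13, y in [6, 17]  -> 2 point(s)
  x = 10: RHS = 12, y in [9, 14]  -> 2 point(s)
  x = 11: RHS = 16, y in [4, 19]  -> 2 point(s)
  x = 15: RHS = 16, y in [4, 19]  -> 2 point(s)
  x = 17: RHS = 3, y in [7, 16]  -> 2 point(s)
  x = 20: RHS = 16, y in [4, 19]  -> 2 point(s)
  x = 22: RHS = 9, y in [3, 20]  -> 2 point(s)
Affine points: 20. Add the point at infinity: total = 21.

#E(F_23) = 21


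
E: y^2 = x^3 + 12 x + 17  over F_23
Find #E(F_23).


For each x in F_23, count y with y^2 = x^3 + 12 x + 17 mod 23:
  x = 2: RHS = 3, y in [7, 16]  -> 2 point(s)
  x = 5: RHS = 18, y in [8, 15]  -> 2 point(s)
  x = 6: RHS = 6, y in [11, 12]  -> 2 point(s)
  x = 8: RHS = 4, y in [2, 21]  -> 2 point(s)
  x = 9: RHS = 3, y in [7, 16]  -> 2 point(s)
  x = 11: RHS = 8, y in [10, 13]  -> 2 point(s)
  x = 12: RHS = 3, y in [7, 16]  -> 2 point(s)
  x = 13: RHS = 1, y in [1, 22]  -> 2 point(s)
  x = 14: RHS = 8, y in [10, 13]  -> 2 point(s)
  x = 16: RHS = 4, y in [2, 21]  -> 2 point(s)
  x = 18: RHS = 16, y in [4, 19]  -> 2 point(s)
  x = 20: RHS = 0, y in [0]  -> 1 point(s)
  x = 21: RHS = 8, y in [10, 13]  -> 2 point(s)
  x = 22: RHS = 4, y in [2, 21]  -> 2 point(s)
Affine points: 27. Add the point at infinity: total = 28.

#E(F_23) = 28


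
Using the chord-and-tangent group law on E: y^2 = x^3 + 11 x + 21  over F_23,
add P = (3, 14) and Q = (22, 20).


P != Q, so use the chord formula.
s = (y2 - y1) / (x2 - x1) = (6) / (19) mod 23 = 10
x3 = s^2 - x1 - x2 mod 23 = 10^2 - 3 - 22 = 6
y3 = s (x1 - x3) - y1 mod 23 = 10 * (3 - 6) - 14 = 2

P + Q = (6, 2)


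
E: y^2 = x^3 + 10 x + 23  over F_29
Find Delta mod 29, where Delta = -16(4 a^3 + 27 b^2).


4 a^3 + 27 b^2 = 4*10^3 + 27*23^2 = 4000 + 14283 = 18283
Delta = -16 * (18283) = -292528
Delta mod 29 = 24

Delta = 24 (mod 29)


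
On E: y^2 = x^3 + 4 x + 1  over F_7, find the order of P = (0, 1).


Compute successive multiples of P until we hit O:
  1P = (0, 1)
  2P = (4, 5)
  3P = (4, 2)
  4P = (0, 6)
  5P = O

ord(P) = 5


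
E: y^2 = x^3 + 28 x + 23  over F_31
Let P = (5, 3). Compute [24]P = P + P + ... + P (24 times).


k = 24 = 11000_2 (binary, LSB first: 00011)
Double-and-add from P = (5, 3):
  bit 0 = 0: acc unchanged = O
  bit 1 = 0: acc unchanged = O
  bit 2 = 0: acc unchanged = O
  bit 3 = 1: acc = O + (2, 5) = (2, 5)
  bit 4 = 1: acc = (2, 5) + (12, 17) = (11, 9)

24P = (11, 9)


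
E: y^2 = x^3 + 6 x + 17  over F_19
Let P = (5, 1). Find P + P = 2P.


Doubling: s = (3 x1^2 + a) / (2 y1)
s = (3*5^2 + 6) / (2*1) mod 19 = 12
x3 = s^2 - 2 x1 mod 19 = 12^2 - 2*5 = 1
y3 = s (x1 - x3) - y1 mod 19 = 12 * (5 - 1) - 1 = 9

2P = (1, 9)


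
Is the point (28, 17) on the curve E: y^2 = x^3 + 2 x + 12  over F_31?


Check whether y^2 = x^3 + 2 x + 12 (mod 31) for (x, y) = (28, 17).
LHS: y^2 = 17^2 mod 31 = 10
RHS: x^3 + 2 x + 12 = 28^3 + 2*28 + 12 mod 31 = 10
LHS = RHS

Yes, on the curve


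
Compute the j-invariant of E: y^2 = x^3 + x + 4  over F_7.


Delta = -16(4 a^3 + 27 b^2) mod 7 = 3
-1728 * (4 a)^3 = -1728 * (4*1)^3 mod 7 = 1
j = 1 * 3^(-1) mod 7 = 5

j = 5 (mod 7)


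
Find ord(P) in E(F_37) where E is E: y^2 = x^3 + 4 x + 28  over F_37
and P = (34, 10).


Compute successive multiples of P until we hit O:
  1P = (34, 10)
  2P = (22, 16)
  3P = (9, 33)
  4P = (19, 28)
  5P = (18, 30)
  6P = (12, 18)
  7P = (0, 18)
  8P = (6, 3)
  ... (continuing to 49P)
  49P = O

ord(P) = 49


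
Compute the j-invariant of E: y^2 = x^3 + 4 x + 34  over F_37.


Delta = -16(4 a^3 + 27 b^2) mod 37 = 8
-1728 * (4 a)^3 = -1728 * (4*4)^3 mod 37 = 27
j = 27 * 8^(-1) mod 37 = 8

j = 8 (mod 37)


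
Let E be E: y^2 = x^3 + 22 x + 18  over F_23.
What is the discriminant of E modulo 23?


4 a^3 + 27 b^2 = 4*22^3 + 27*18^2 = 42592 + 8748 = 51340
Delta = -16 * (51340) = -821440
Delta mod 23 = 5

Delta = 5 (mod 23)


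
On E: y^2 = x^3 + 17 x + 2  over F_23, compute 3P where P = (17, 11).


k = 3 = 11_2 (binary, LSB first: 11)
Double-and-add from P = (17, 11):
  bit 0 = 1: acc = O + (17, 11) = (17, 11)
  bit 1 = 1: acc = (17, 11) + (20, 19) = (11, 5)

3P = (11, 5)


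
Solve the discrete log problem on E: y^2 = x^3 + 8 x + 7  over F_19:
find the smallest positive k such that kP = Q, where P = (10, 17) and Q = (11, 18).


Enumerate multiples of P until we hit Q = (11, 18):
  1P = (10, 17)
  2P = (0, 11)
  3P = (1, 15)
  4P = (5, 1)
  5P = (15, 5)
  6P = (18, 6)
  7P = (11, 1)
  8P = (7, 11)
  9P = (6, 10)
  10P = (12, 8)
  11P = (3, 18)
  12P = (13, 16)
  13P = (13, 3)
  14P = (3, 1)
  15P = (12, 11)
  16P = (6, 9)
  17P = (7, 8)
  18P = (11, 18)
Match found at i = 18.

k = 18


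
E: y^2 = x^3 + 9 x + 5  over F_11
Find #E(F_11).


For each x in F_11, count y with y^2 = x^3 + 9 x + 5 mod 11:
  x = 0: RHS = 5, y in [4, 7]  -> 2 point(s)
  x = 1: RHS = 4, y in [2, 9]  -> 2 point(s)
  x = 2: RHS = 9, y in [3, 8]  -> 2 point(s)
  x = 3: RHS = 4, y in [2, 9]  -> 2 point(s)
  x = 6: RHS = 0, y in [0]  -> 1 point(s)
  x = 7: RHS = 4, y in [2, 9]  -> 2 point(s)
  x = 9: RHS = 1, y in [1, 10]  -> 2 point(s)
Affine points: 13. Add the point at infinity: total = 14.

#E(F_11) = 14


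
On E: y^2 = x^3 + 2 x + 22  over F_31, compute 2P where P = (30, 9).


Doubling: s = (3 x1^2 + a) / (2 y1)
s = (3*30^2 + 2) / (2*9) mod 31 = 2
x3 = s^2 - 2 x1 mod 31 = 2^2 - 2*30 = 6
y3 = s (x1 - x3) - y1 mod 31 = 2 * (30 - 6) - 9 = 8

2P = (6, 8)


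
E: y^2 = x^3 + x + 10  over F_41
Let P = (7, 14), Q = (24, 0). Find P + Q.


P != Q, so use the chord formula.
s = (y2 - y1) / (x2 - x1) = (27) / (17) mod 41 = 4
x3 = s^2 - x1 - x2 mod 41 = 4^2 - 7 - 24 = 26
y3 = s (x1 - x3) - y1 mod 41 = 4 * (7 - 26) - 14 = 33

P + Q = (26, 33)


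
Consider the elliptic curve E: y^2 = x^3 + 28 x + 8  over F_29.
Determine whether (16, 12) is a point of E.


Check whether y^2 = x^3 + 28 x + 8 (mod 29) for (x, y) = (16, 12).
LHS: y^2 = 12^2 mod 29 = 28
RHS: x^3 + 28 x + 8 = 16^3 + 28*16 + 8 mod 29 = 28
LHS = RHS

Yes, on the curve


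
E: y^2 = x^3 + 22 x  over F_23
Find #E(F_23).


For each x in F_23, count y with y^2 = x^3 + 22 x + 0 mod 23:
  x = 0: RHS = 0, y in [0]  -> 1 point(s)
  x = 1: RHS = 0, y in [0]  -> 1 point(s)
  x = 2: RHS = 6, y in [11, 12]  -> 2 point(s)
  x = 3: RHS = 1, y in [1, 22]  -> 2 point(s)
  x = 6: RHS = 3, y in [7, 16]  -> 2 point(s)
  x = 10: RHS = 1, y in [1, 22]  -> 2 point(s)
  x = 11: RHS = 9, y in [3, 20]  -> 2 point(s)
  x = 14: RHS = 16, y in [4, 19]  -> 2 point(s)
  x = 15: RHS = 2, y in [5, 18]  -> 2 point(s)
  x = 16: RHS = 9, y in [3, 20]  -> 2 point(s)
  x = 18: RHS = 18, y in [8, 15]  -> 2 point(s)
  x = 19: RHS = 9, y in [3, 20]  -> 2 point(s)
  x = 22: RHS = 0, y in [0]  -> 1 point(s)
Affine points: 23. Add the point at infinity: total = 24.

#E(F_23) = 24


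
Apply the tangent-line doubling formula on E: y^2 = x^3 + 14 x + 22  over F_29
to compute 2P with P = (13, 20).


Doubling: s = (3 x1^2 + a) / (2 y1)
s = (3*13^2 + 14) / (2*20) mod 29 = 21
x3 = s^2 - 2 x1 mod 29 = 21^2 - 2*13 = 9
y3 = s (x1 - x3) - y1 mod 29 = 21 * (13 - 9) - 20 = 6

2P = (9, 6)


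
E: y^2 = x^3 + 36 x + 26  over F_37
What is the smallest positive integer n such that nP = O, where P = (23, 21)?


Compute successive multiples of P until we hit O:
  1P = (23, 21)
  2P = (29, 22)
  3P = (21, 4)
  4P = (19, 13)
  5P = (36, 27)
  6P = (22, 25)
  7P = (8, 30)
  8P = (33, 22)
  ... (continuing to 41P)
  41P = O

ord(P) = 41


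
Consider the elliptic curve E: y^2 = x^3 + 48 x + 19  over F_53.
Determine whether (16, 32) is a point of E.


Check whether y^2 = x^3 + 48 x + 19 (mod 53) for (x, y) = (16, 32).
LHS: y^2 = 32^2 mod 53 = 17
RHS: x^3 + 48 x + 19 = 16^3 + 48*16 + 19 mod 53 = 7
LHS != RHS

No, not on the curve


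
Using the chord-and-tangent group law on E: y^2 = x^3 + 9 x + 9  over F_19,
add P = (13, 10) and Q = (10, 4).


P != Q, so use the chord formula.
s = (y2 - y1) / (x2 - x1) = (13) / (16) mod 19 = 2
x3 = s^2 - x1 - x2 mod 19 = 2^2 - 13 - 10 = 0
y3 = s (x1 - x3) - y1 mod 19 = 2 * (13 - 0) - 10 = 16

P + Q = (0, 16)


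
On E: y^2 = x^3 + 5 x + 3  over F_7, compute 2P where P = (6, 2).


k = 2 = 10_2 (binary, LSB first: 01)
Double-and-add from P = (6, 2):
  bit 0 = 0: acc unchanged = O
  bit 1 = 1: acc = O + (6, 5) = (6, 5)

2P = (6, 5)


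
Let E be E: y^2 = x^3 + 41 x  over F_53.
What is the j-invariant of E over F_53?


Delta = -16(4 a^3 + 27 b^2) mod 53 = 34
-1728 * (4 a)^3 = -1728 * (4*41)^3 mod 53 = 28
j = 28 * 34^(-1) mod 53 = 32

j = 32 (mod 53)


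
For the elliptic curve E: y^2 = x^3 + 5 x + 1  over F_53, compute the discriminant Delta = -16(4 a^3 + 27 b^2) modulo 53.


4 a^3 + 27 b^2 = 4*5^3 + 27*1^2 = 500 + 27 = 527
Delta = -16 * (527) = -8432
Delta mod 53 = 48

Delta = 48 (mod 53)


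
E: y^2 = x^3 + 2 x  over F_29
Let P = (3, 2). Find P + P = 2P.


Doubling: s = (3 x1^2 + a) / (2 y1)
s = (3*3^2 + 2) / (2*2) mod 29 = 0
x3 = s^2 - 2 x1 mod 29 = 0^2 - 2*3 = 23
y3 = s (x1 - x3) - y1 mod 29 = 0 * (3 - 23) - 2 = 27

2P = (23, 27)


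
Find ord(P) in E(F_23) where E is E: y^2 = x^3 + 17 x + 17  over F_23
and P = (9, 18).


Compute successive multiples of P until we hit O:
  1P = (9, 18)
  2P = (14, 20)
  3P = (2, 17)
  4P = (20, 10)
  5P = (20, 13)
  6P = (2, 6)
  7P = (14, 3)
  8P = (9, 5)
  ... (continuing to 9P)
  9P = O

ord(P) = 9


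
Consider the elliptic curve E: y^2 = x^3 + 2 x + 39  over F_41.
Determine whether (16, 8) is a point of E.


Check whether y^2 = x^3 + 2 x + 39 (mod 41) for (x, y) = (16, 8).
LHS: y^2 = 8^2 mod 41 = 23
RHS: x^3 + 2 x + 39 = 16^3 + 2*16 + 39 mod 41 = 26
LHS != RHS

No, not on the curve


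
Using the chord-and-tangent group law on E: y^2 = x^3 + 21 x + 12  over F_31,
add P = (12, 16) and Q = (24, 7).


P != Q, so use the chord formula.
s = (y2 - y1) / (x2 - x1) = (22) / (12) mod 31 = 7
x3 = s^2 - x1 - x2 mod 31 = 7^2 - 12 - 24 = 13
y3 = s (x1 - x3) - y1 mod 31 = 7 * (12 - 13) - 16 = 8

P + Q = (13, 8)


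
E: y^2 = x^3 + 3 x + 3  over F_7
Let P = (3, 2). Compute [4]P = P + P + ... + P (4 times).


k = 4 = 100_2 (binary, LSB first: 001)
Double-and-add from P = (3, 2):
  bit 0 = 0: acc unchanged = O
  bit 1 = 0: acc unchanged = O
  bit 2 = 1: acc = O + (3, 2) = (3, 2)

4P = (3, 2)


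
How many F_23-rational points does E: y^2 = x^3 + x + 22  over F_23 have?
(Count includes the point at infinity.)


For each x in F_23, count y with y^2 = x^3 + 1 x + 22 mod 23:
  x = 1: RHS = 1, y in [1, 22]  -> 2 point(s)
  x = 2: RHS = 9, y in [3, 20]  -> 2 point(s)
  x = 3: RHS = 6, y in [11, 12]  -> 2 point(s)
  x = 7: RHS = 4, y in [2, 21]  -> 2 point(s)
  x = 8: RHS = 13, y in [6, 17]  -> 2 point(s)
  x = 9: RHS = 1, y in [1, 22]  -> 2 point(s)
  x = 13: RHS = 1, y in [1, 22]  -> 2 point(s)
  x = 15: RHS = 8, y in [10, 13]  -> 2 point(s)
  x = 19: RHS = 0, y in [0]  -> 1 point(s)
  x = 21: RHS = 12, y in [9, 14]  -> 2 point(s)
Affine points: 19. Add the point at infinity: total = 20.

#E(F_23) = 20


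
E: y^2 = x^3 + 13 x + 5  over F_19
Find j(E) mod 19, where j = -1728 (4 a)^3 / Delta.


Delta = -16(4 a^3 + 27 b^2) mod 19 = 3
-1728 * (4 a)^3 = -1728 * (4*13)^3 mod 19 = 8
j = 8 * 3^(-1) mod 19 = 9

j = 9 (mod 19)


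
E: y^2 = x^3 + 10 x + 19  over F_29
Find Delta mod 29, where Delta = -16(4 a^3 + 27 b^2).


4 a^3 + 27 b^2 = 4*10^3 + 27*19^2 = 4000 + 9747 = 13747
Delta = -16 * (13747) = -219952
Delta mod 29 = 13

Delta = 13 (mod 29)


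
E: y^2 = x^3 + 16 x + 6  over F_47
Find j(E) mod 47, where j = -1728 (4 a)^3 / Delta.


Delta = -16(4 a^3 + 27 b^2) mod 47 = 27
-1728 * (4 a)^3 = -1728 * (4*16)^3 mod 47 = 40
j = 40 * 27^(-1) mod 47 = 45

j = 45 (mod 47)


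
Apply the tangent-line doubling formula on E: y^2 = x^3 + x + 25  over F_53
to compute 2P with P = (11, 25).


Doubling: s = (3 x1^2 + a) / (2 y1)
s = (3*11^2 + 1) / (2*25) mod 53 = 20
x3 = s^2 - 2 x1 mod 53 = 20^2 - 2*11 = 7
y3 = s (x1 - x3) - y1 mod 53 = 20 * (11 - 7) - 25 = 2

2P = (7, 2)


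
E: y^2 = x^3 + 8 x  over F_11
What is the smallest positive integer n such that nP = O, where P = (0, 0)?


Compute successive multiples of P until we hit O:
  1P = (0, 0)
  2P = O

ord(P) = 2


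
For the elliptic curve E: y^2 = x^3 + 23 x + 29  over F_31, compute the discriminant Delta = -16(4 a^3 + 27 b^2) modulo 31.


4 a^3 + 27 b^2 = 4*23^3 + 27*29^2 = 48668 + 22707 = 71375
Delta = -16 * (71375) = -1142000
Delta mod 31 = 9

Delta = 9 (mod 31)


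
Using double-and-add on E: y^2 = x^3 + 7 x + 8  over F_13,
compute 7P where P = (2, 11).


k = 7 = 111_2 (binary, LSB first: 111)
Double-and-add from P = (2, 11):
  bit 0 = 1: acc = O + (2, 11) = (2, 11)
  bit 1 = 1: acc = (2, 11) + (8, 11) = (3, 2)
  bit 2 = 1: acc = (3, 2) + (11, 5) = (3, 11)

7P = (3, 11)


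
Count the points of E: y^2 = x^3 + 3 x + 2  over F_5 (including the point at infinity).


For each x in F_5, count y with y^2 = x^3 + 3 x + 2 mod 5:
  x = 1: RHS = 1, y in [1, 4]  -> 2 point(s)
  x = 2: RHS = 1, y in [1, 4]  -> 2 point(s)
Affine points: 4. Add the point at infinity: total = 5.

#E(F_5) = 5


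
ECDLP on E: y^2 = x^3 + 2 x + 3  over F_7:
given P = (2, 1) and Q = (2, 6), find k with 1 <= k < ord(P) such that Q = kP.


Enumerate multiples of P until we hit Q = (2, 6):
  1P = (2, 1)
  2P = (3, 6)
  3P = (6, 0)
  4P = (3, 1)
  5P = (2, 6)
Match found at i = 5.

k = 5


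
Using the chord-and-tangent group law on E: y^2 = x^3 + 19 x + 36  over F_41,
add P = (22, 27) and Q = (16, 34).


P != Q, so use the chord formula.
s = (y2 - y1) / (x2 - x1) = (7) / (35) mod 41 = 33
x3 = s^2 - x1 - x2 mod 41 = 33^2 - 22 - 16 = 26
y3 = s (x1 - x3) - y1 mod 41 = 33 * (22 - 26) - 27 = 5

P + Q = (26, 5)


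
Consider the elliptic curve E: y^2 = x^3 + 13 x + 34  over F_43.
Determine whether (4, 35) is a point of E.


Check whether y^2 = x^3 + 13 x + 34 (mod 43) for (x, y) = (4, 35).
LHS: y^2 = 35^2 mod 43 = 21
RHS: x^3 + 13 x + 34 = 4^3 + 13*4 + 34 mod 43 = 21
LHS = RHS

Yes, on the curve


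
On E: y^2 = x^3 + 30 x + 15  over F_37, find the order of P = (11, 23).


Compute successive multiples of P until we hit O:
  1P = (11, 23)
  2P = (6, 35)
  3P = (8, 29)
  4P = (22, 36)
  5P = (32, 6)
  6P = (21, 8)
  7P = (35, 13)
  8P = (31, 10)
  ... (continuing to 47P)
  47P = O

ord(P) = 47


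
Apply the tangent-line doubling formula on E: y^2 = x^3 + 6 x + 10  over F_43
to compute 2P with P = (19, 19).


Doubling: s = (3 x1^2 + a) / (2 y1)
s = (3*19^2 + 6) / (2*19) mod 43 = 23
x3 = s^2 - 2 x1 mod 43 = 23^2 - 2*19 = 18
y3 = s (x1 - x3) - y1 mod 43 = 23 * (19 - 18) - 19 = 4

2P = (18, 4)


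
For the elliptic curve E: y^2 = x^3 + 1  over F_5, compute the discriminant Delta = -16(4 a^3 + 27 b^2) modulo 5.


4 a^3 + 27 b^2 = 4*0^3 + 27*1^2 = 0 + 27 = 27
Delta = -16 * (27) = -432
Delta mod 5 = 3

Delta = 3 (mod 5)


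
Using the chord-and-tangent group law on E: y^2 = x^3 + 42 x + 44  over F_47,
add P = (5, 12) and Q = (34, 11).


P != Q, so use the chord formula.
s = (y2 - y1) / (x2 - x1) = (46) / (29) mod 47 = 34
x3 = s^2 - x1 - x2 mod 47 = 34^2 - 5 - 34 = 36
y3 = s (x1 - x3) - y1 mod 47 = 34 * (5 - 36) - 12 = 15

P + Q = (36, 15)


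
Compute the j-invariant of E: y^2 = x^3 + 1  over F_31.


Delta = -16(4 a^3 + 27 b^2) mod 31 = 2
-1728 * (4 a)^3 = -1728 * (4*0)^3 mod 31 = 0
j = 0 * 2^(-1) mod 31 = 0

j = 0 (mod 31)


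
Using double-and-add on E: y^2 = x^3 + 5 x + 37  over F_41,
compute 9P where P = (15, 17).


k = 9 = 1001_2 (binary, LSB first: 1001)
Double-and-add from P = (15, 17):
  bit 0 = 1: acc = O + (15, 17) = (15, 17)
  bit 1 = 0: acc unchanged = (15, 17)
  bit 2 = 0: acc unchanged = (15, 17)
  bit 3 = 1: acc = (15, 17) + (33, 10) = (32, 1)

9P = (32, 1)


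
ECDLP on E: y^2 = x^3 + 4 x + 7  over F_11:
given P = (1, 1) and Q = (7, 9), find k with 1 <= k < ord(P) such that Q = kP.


Enumerate multiples of P until we hit Q = (7, 9):
  1P = (1, 1)
  2P = (2, 1)
  3P = (8, 10)
  4P = (5, 8)
  5P = (6, 4)
  6P = (7, 2)
  7P = (7, 9)
Match found at i = 7.

k = 7


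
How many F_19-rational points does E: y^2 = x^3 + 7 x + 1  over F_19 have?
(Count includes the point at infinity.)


For each x in F_19, count y with y^2 = x^3 + 7 x + 1 mod 19:
  x = 0: RHS = 1, y in [1, 18]  -> 2 point(s)
  x = 1: RHS = 9, y in [3, 16]  -> 2 point(s)
  x = 2: RHS = 4, y in [2, 17]  -> 2 point(s)
  x = 3: RHS = 11, y in [7, 12]  -> 2 point(s)
  x = 4: RHS = 17, y in [6, 13]  -> 2 point(s)
  x = 5: RHS = 9, y in [3, 16]  -> 2 point(s)
  x = 10: RHS = 7, y in [8, 11]  -> 2 point(s)
  x = 13: RHS = 9, y in [3, 16]  -> 2 point(s)
  x = 15: RHS = 4, y in [2, 17]  -> 2 point(s)
  x = 17: RHS = 17, y in [6, 13]  -> 2 point(s)
Affine points: 20. Add the point at infinity: total = 21.

#E(F_19) = 21


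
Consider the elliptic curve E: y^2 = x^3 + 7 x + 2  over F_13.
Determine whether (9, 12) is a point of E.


Check whether y^2 = x^3 + 7 x + 2 (mod 13) for (x, y) = (9, 12).
LHS: y^2 = 12^2 mod 13 = 1
RHS: x^3 + 7 x + 2 = 9^3 + 7*9 + 2 mod 13 = 1
LHS = RHS

Yes, on the curve


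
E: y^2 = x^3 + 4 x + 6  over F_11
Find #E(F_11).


For each x in F_11, count y with y^2 = x^3 + 4 x + 6 mod 11:
  x = 1: RHS = 0, y in [0]  -> 1 point(s)
  x = 2: RHS = 0, y in [0]  -> 1 point(s)
  x = 3: RHS = 1, y in [1, 10]  -> 2 point(s)
  x = 4: RHS = 9, y in [3, 8]  -> 2 point(s)
  x = 6: RHS = 4, y in [2, 9]  -> 2 point(s)
  x = 7: RHS = 3, y in [5, 6]  -> 2 point(s)
  x = 8: RHS = 0, y in [0]  -> 1 point(s)
  x = 9: RHS = 1, y in [1, 10]  -> 2 point(s)
  x = 10: RHS = 1, y in [1, 10]  -> 2 point(s)
Affine points: 15. Add the point at infinity: total = 16.

#E(F_11) = 16
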